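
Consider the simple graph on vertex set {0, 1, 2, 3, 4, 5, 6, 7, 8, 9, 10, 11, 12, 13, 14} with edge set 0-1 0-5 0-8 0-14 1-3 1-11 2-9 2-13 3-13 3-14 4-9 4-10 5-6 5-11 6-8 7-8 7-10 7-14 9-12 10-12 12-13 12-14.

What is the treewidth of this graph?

3

A width-3 tree decomposition is:
Bags: B1 = {2, 4, 9, 10}  B2 = {2, 9, 10, 12}  B3 = {2, 10, 12, 13}  B4 = {7, 10, 12, 13}  B5 = {7, 12, 13, 14}  B6 = {3, 7, 13, 14}  B7 = {3, 7, 8, 14}  B8 = {0, 3, 8, 14}  B9 = {0, 1, 3, 8}  B10 = {0, 1, 6, 8}  B11 = {0, 1, 5, 6}  B12 = {1, 5, 6, 11}
Tree: B1–B2, B2–B3, B3–B4, B4–B5, B5–B6, B6–B7, B7–B8, B8–B9, B9–B10, B10–B11, B11–B12
Every bag has size at most 4, so the width is 4 − 1 = 3 and tw(G) ≤ 3. For the lower bound: the 4 vertex sets {2,4,9}, {10}, {12}, {3,7,13,14} are disjoint, each induces a connected subgraph, and every pair is joined by at least one edge of G. Contracting each set to a single vertex therefore yields K_{4} as a minor, and since treewidth is minor-monotone, tw(G) ≥ tw(K_{4}) = 3. Combining the bounds, tw(G) = 3.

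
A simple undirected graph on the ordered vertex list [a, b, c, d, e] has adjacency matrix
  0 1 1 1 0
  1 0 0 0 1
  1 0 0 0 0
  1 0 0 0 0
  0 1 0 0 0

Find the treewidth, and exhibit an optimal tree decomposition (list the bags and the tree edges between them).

Every bag has size at most 2, so the width is 2 − 1 = 1 and tw(G) ≤ 1. Since G has at least one edge (e.g. a–c), it is not an edgeless graph, so tw(G) ≥ 1. Therefore the treewidth is 1.

Treewidth 1.
One such decomposition:
Bags: B1 = {a, c}  B2 = {a, b}  B3 = {a, d}  B4 = {b, e}
Tree: B1–B2, B2–B3, B2–B4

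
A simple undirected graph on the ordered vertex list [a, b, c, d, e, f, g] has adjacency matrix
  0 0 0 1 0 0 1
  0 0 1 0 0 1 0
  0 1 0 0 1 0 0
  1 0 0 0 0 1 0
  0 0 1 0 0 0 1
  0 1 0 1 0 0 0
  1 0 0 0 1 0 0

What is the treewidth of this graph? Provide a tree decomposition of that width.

The largest bag has 3 vertices, giving width 2; this decomposition certifies tw(G) ≤ 2. For the lower bound, G contains the cycle f–b–c–e–g–a–d–f, so G is not a forest; only forests have treewidth ≤ 1, hence tw(G) ≥ 2. Therefore the treewidth is 2.

Treewidth 2.
One optimal decomposition is:
Bags: B1 = {b, c, f}  B2 = {c, e, f}  B3 = {e, f, g}  B4 = {a, f, g}  B5 = {a, d, f}
Tree: B1–B2, B2–B3, B3–B4, B4–B5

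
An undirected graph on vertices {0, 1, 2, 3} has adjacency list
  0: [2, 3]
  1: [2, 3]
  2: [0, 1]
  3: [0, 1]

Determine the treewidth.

2

A width-2 tree decomposition is:
Bags: B1 = {0, 1, 2}  B2 = {0, 1, 3}
Tree: B1–B2
Every bag has size at most 3, so the width is 3 − 1 = 2 and tw(G) ≤ 2. Since 1–2–0–3–1 is a cycle in G, G is not acyclic. Forests are exactly the graphs of treewidth ≤ 1, so tw(G) ≥ 2. The upper and lower bounds meet at 2, so that is the treewidth.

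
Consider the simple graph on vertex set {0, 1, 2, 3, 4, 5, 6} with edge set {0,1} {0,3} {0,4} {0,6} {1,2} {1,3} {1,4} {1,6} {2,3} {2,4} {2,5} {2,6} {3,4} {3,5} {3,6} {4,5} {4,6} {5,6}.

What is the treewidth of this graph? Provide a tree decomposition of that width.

Treewidth 4.
One optimal decomposition is:
Bags: B1 = {2, 3, 4, 5, 6}  B2 = {1, 2, 3, 4, 6}  B3 = {0, 1, 3, 4, 6}
Tree: B1–B2, B2–B3

Every bag has size at most 5, so the width is 5 − 1 = 4 and tw(G) ≤ 4. On the other hand G contains the 5-clique {0, 1, 3, 4, 6}. A clique must lie in a single bag of any decomposition, so no decomposition can have width below 4. Therefore the treewidth is 4.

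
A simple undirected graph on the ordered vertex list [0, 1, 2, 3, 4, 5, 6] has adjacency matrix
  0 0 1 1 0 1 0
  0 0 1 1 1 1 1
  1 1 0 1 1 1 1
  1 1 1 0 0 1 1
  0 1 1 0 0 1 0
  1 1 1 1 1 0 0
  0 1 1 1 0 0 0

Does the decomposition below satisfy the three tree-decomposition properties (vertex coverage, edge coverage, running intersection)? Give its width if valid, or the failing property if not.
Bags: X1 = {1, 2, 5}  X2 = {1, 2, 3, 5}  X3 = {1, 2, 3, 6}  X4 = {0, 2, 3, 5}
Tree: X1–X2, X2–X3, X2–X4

A tree decomposition must satisfy three properties: every vertex lies in some bag; for every edge, both endpoints lie together in some bag; and for every vertex, the bags containing it form a connected subtree. Here vertex 4 appears in no bag, so the decomposition is invalid.

No — vertex 4 appears in no bag.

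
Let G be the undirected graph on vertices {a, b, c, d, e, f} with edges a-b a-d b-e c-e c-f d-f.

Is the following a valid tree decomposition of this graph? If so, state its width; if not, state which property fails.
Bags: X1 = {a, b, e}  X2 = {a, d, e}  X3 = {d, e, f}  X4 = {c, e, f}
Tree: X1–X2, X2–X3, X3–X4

Yes; width 2.

Checking the three conditions: (i) the bags cover all of {a, b, c, d, e, f}; (ii) for each edge, some bag contains both endpoints; (iii) the bags containing any fixed vertex form a subtree. All hold, so the decomposition is valid with width 3 − 1 = 2.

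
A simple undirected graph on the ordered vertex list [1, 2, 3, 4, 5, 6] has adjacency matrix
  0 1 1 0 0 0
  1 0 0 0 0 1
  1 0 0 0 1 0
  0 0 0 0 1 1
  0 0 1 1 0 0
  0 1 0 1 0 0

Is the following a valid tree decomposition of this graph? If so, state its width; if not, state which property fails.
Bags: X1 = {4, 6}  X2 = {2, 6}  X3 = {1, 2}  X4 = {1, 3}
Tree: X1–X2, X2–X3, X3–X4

No — vertex 5 appears in no bag.

A tree decomposition must satisfy three properties: every vertex lies in some bag; for every edge, both endpoints lie together in some bag; and for every vertex, the bags containing it form a connected subtree. Here vertex 5 appears in no bag, so the decomposition is invalid.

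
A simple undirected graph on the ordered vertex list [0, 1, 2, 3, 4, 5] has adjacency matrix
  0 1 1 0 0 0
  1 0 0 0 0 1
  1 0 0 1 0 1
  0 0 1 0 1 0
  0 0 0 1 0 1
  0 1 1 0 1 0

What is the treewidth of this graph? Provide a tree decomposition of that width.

Treewidth 2.
Bags: B1 = {2, 3, 4}  B2 = {2, 4, 5}  B3 = {0, 2, 5}  B4 = {0, 1, 5}
Tree: B1–B2, B2–B3, B3–B4

The largest bag has 3 vertices, giving width 2; this decomposition certifies tw(G) ≤ 2. For the lower bound, G contains the cycle 3–4–5–2–3, so G is not a forest; only forests have treewidth ≤ 1, hence tw(G) ≥ 2. Combining the bounds, tw(G) = 2.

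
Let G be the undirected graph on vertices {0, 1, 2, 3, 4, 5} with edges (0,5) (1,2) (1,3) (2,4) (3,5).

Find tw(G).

1

A width-1 tree decomposition is:
Bags: B1 = {3, 5}  B2 = {1, 3}  B3 = {0, 5}  B4 = {1, 2}  B5 = {2, 4}
Tree: B1–B2, B1–B3, B2–B4, B4–B5
Each bag holds 2 vertices, so the decomposition has width 1, which upper-bounds the treewidth. Any graph with an edge has treewidth ≥ 1, and G has the edge 5–3. Therefore the treewidth is 1.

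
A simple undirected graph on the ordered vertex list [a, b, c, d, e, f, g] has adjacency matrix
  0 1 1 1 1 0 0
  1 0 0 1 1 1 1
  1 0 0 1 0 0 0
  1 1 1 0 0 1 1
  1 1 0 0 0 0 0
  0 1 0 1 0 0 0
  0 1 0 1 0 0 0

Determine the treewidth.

A width-2 tree decomposition is:
Bags: B1 = {b, d, g}  B2 = {a, b, d}  B3 = {b, d, f}  B4 = {a, b, e}  B5 = {a, c, d}
Tree: B1–B2, B2–B3, B2–B4, B2–B5
The largest bag has 3 vertices, giving width 2; this decomposition certifies tw(G) ≤ 2. Conversely, {a, c, d} is a clique of size 3, and the vertices of any clique must share a bag in every tree decomposition; so some bag has ≥ 3 vertices and tw(G) ≥ 2. Combining the bounds, tw(G) = 2.

2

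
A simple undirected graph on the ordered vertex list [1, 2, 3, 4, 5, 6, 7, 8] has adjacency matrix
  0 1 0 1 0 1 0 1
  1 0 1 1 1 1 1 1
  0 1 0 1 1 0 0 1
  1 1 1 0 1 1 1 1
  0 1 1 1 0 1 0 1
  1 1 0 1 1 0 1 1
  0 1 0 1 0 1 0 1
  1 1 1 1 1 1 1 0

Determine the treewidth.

4

A width-4 tree decomposition is:
Bags: B1 = {2, 4, 5, 6, 8}  B2 = {1, 2, 4, 6, 8}  B3 = {2, 4, 6, 7, 8}  B4 = {2, 3, 4, 5, 8}
Tree: B1–B2, B1–B3, B1–B4
Each bag holds 5 vertices, so the decomposition has width 4, which upper-bounds the treewidth. Conversely, {2, 3, 4, 5, 8} is a clique of size 5, and the vertices of any clique must share a bag in every tree decomposition; so some bag has ≥ 5 vertices and tw(G) ≥ 4. Hence tw(G) = 4 exactly.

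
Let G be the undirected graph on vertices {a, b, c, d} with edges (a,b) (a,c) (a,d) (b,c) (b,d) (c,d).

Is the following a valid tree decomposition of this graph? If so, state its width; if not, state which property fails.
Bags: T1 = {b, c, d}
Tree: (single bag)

A tree decomposition must satisfy three properties: every vertex lies in some bag; for every edge, both endpoints lie together in some bag; and for every vertex, the bags containing it form a connected subtree. Here vertex a appears in no bag, so the decomposition is invalid.

No — vertex a appears in no bag.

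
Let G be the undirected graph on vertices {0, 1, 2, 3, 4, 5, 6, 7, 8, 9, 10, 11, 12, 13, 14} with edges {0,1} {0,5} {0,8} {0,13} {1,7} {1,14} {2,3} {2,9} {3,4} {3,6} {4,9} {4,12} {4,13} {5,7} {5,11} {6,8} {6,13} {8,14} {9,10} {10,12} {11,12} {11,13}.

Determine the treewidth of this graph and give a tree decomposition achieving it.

The largest bag has 4 vertices, giving width 3; this decomposition certifies tw(G) ≤ 3. For the lower bound: the 4 vertex sets {1,7,14}, {5}, {0}, {6,8,11,13} are disjoint, each induces a connected subgraph, and every pair is joined by at least one edge of G. Contracting each set to a single vertex therefore yields K_{4} as a minor, and since treewidth is minor-monotone, tw(G) ≥ tw(K_{4}) = 3. The upper and lower bounds meet at 3, so that is the treewidth.

Treewidth 3.
One optimal decomposition is:
Bags: B1 = {1, 5, 7, 14}  B2 = {0, 1, 5, 14}  B3 = {0, 5, 8, 14}  B4 = {0, 5, 8, 11}  B5 = {0, 8, 11, 13}  B6 = {6, 8, 11, 13}  B7 = {6, 11, 12, 13}  B8 = {4, 6, 12, 13}  B9 = {3, 4, 6, 12}  B10 = {3, 4, 10, 12}  B11 = {3, 4, 9, 10}  B12 = {2, 3, 9, 10}
Tree: B1–B2, B2–B3, B3–B4, B4–B5, B5–B6, B6–B7, B7–B8, B8–B9, B9–B10, B10–B11, B11–B12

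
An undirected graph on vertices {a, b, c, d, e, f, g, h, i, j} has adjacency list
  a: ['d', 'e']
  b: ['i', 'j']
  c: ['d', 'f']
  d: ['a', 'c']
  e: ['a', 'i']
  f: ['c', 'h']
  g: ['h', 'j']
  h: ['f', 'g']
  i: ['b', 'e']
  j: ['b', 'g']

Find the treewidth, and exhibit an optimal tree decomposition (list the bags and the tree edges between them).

Every bag has size at most 3, so the width is 3 − 1 = 2 and tw(G) ≤ 2. The edges a–d–c–f–h–g–j–b–i–e–a form a cycle, so G is not a tree and its treewidth is at least 2. Hence tw(G) = 2 exactly.

Treewidth 2.
Bags: B1 = {a, c, d}  B2 = {a, c, f}  B3 = {a, f, h}  B4 = {a, g, h}  B5 = {a, g, j}  B6 = {a, b, j}  B7 = {a, b, i}  B8 = {a, e, i}
Tree: B1–B2, B2–B3, B3–B4, B4–B5, B5–B6, B6–B7, B7–B8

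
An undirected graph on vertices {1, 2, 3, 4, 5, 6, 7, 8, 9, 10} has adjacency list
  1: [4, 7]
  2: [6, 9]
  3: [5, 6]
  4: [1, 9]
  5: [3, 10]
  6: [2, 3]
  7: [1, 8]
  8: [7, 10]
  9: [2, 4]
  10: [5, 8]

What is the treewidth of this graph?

A width-2 tree decomposition is:
Bags: B1 = {7, 8, 10}  B2 = {1, 7, 10}  B3 = {1, 4, 10}  B4 = {4, 9, 10}  B5 = {2, 9, 10}  B6 = {2, 6, 10}  B7 = {3, 6, 10}  B8 = {3, 5, 10}
Tree: B1–B2, B2–B3, B3–B4, B4–B5, B5–B6, B6–B7, B7–B8
Every bag has size at most 3, so the width is 3 − 1 = 2 and tw(G) ≤ 2. Since 10–8–7–1–4–9–2–6–3–5–10 is a cycle in G, G is not acyclic. Forests are exactly the graphs of treewidth ≤ 1, so tw(G) ≥ 2. Combining the bounds, tw(G) = 2.

2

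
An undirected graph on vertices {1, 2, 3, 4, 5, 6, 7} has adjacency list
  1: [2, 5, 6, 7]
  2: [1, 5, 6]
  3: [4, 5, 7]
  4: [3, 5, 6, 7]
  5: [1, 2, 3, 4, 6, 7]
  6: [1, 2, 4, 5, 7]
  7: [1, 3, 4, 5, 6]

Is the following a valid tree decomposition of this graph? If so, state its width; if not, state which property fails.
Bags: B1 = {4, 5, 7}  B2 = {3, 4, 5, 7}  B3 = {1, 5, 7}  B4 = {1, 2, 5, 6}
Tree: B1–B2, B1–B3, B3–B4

No — edge (6,7) lies in no bag.

A tree decomposition must satisfy three properties: every vertex lies in some bag; for every edge, both endpoints lie together in some bag; and for every vertex, the bags containing it form a connected subtree. Here edge (6,7) lies in no bag, so the decomposition is invalid.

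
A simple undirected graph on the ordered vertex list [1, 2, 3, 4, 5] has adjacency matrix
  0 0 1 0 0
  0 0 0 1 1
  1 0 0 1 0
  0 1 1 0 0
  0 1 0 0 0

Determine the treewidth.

1

A width-1 tree decomposition is:
Bags: B1 = {2, 5}  B2 = {2, 4}  B3 = {3, 4}  B4 = {1, 3}
Tree: B1–B2, B2–B3, B3–B4
Each bag holds 2 vertices, so the decomposition has width 1, which upper-bounds the treewidth. G has an edge, so its treewidth is at least 1. Therefore the treewidth is 1.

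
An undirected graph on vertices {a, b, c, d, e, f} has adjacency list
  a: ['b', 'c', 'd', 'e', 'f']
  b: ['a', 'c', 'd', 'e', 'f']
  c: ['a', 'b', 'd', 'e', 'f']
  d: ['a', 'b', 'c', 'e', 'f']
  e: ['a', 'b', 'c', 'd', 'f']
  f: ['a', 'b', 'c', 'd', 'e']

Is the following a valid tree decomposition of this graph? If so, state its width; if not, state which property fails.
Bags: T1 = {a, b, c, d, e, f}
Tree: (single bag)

Every vertex of G appears in some bag (union = {a, b, c, d, e, f}); every edge is covered by a bag; and for each vertex v the set of bags containing v is connected in the bag tree. The decomposition is therefore valid. The largest bag has 6 vertices, so the width is 5.

Yes; width 5.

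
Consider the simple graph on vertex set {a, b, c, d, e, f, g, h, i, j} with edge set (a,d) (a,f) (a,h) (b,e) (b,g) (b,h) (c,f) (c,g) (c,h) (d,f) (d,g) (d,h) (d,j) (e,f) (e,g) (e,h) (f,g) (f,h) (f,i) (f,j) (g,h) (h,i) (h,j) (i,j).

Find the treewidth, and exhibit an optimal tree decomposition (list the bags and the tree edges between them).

Treewidth 3.
One such decomposition:
Bags: B1 = {d, f, h, j}  B2 = {d, f, g, h}  B3 = {a, d, f, h}  B4 = {e, f, g, h}  B5 = {c, f, g, h}  B6 = {b, e, g, h}  B7 = {f, h, i, j}
Tree: B1–B2, B2–B3, B2–B4, B2–B5, B4–B6, B1–B7

Every bag has size at most 4, so the width is 4 − 1 = 3 and tw(G) ≤ 3. For the lower bound, the 4 vertices {d, f, g, h} are pairwise adjacent, and any tree decomposition puts a clique entirely inside one bag — forcing width ≥ 3. The upper and lower bounds meet at 3, so that is the treewidth.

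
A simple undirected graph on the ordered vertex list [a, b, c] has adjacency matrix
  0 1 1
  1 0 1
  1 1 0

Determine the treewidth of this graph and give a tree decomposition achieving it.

With just one bag of size 3, the width is 3 − 1 = 2, so tw(G) ≤ 2. On the other hand G contains the 3-clique {a, b, c}. A clique must lie in a single bag of any decomposition, so no decomposition can have width below 2. Hence tw(G) = 2 exactly.

Treewidth 2.
One such decomposition:
Bags: B1 = {a, b, c}
Tree: (single bag)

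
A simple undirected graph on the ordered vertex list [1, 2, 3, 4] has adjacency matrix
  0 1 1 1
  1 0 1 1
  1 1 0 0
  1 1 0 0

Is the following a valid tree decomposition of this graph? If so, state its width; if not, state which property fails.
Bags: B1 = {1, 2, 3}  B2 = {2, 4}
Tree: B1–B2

No — edge (1,4) lies in no bag.

A tree decomposition must satisfy three properties: every vertex lies in some bag; for every edge, both endpoints lie together in some bag; and for every vertex, the bags containing it form a connected subtree. Here edge (1,4) lies in no bag, so the decomposition is invalid.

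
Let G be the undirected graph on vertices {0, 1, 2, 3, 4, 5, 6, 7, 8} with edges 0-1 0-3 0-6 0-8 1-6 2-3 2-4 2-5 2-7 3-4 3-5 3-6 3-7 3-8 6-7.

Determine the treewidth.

2

A width-2 tree decomposition is:
Bags: B1 = {0, 3, 6}  B2 = {3, 6, 7}  B3 = {2, 3, 7}  B4 = {0, 3, 8}  B5 = {2, 3, 4}  B6 = {0, 1, 6}  B7 = {2, 3, 5}
Tree: B1–B2, B2–B3, B1–B4, B3–B5, B1–B6, B3–B7
Each bag holds 3 vertices, so the decomposition has width 2, which upper-bounds the treewidth. Conversely, {0, 1, 6} is a clique of size 3, and the vertices of any clique must share a bag in every tree decomposition; so some bag has ≥ 3 vertices and tw(G) ≥ 2. Therefore the treewidth is 2.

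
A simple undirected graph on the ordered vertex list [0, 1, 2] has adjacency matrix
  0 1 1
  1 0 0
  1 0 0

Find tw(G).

A width-1 tree decomposition is:
Bags: B1 = {0, 2}  B2 = {0, 1}
Tree: B1–B2
The largest bag has 2 vertices, giving width 1; this decomposition certifies tw(G) ≤ 1. G has an edge, so its treewidth is at least 1. Combining the bounds, tw(G) = 1.

1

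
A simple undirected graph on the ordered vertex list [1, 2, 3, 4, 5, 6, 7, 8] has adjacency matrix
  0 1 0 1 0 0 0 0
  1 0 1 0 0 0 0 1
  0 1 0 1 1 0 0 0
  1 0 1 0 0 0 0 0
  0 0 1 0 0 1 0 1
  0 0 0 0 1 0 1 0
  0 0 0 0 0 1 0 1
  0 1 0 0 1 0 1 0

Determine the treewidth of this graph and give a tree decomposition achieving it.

Treewidth 2.
One such decomposition:
Bags: B1 = {1, 2, 4}  B2 = {2, 3, 4}  B3 = {2, 3, 8}  B4 = {3, 5, 8}  B5 = {5, 7, 8}  B6 = {5, 6, 7}
Tree: B1–B2, B2–B3, B3–B4, B4–B5, B5–B6

Each bag holds 3 vertices, so the decomposition has width 2, which upper-bounds the treewidth. Since 1–4–3–2–1 is a cycle in G, G is not acyclic. Forests are exactly the graphs of treewidth ≤ 1, so tw(G) ≥ 2. The upper and lower bounds meet at 2, so that is the treewidth.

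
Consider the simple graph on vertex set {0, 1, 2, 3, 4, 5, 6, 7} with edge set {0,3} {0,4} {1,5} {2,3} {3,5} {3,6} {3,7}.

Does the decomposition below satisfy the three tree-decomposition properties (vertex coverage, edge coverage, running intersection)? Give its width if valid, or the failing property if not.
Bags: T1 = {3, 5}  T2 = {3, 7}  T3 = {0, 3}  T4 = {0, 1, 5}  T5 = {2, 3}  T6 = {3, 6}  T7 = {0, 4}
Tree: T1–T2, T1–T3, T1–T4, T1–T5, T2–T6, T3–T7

No — bags containing vertex 0 are not connected in the tree.

A tree decomposition must satisfy three properties: every vertex lies in some bag; for every edge, both endpoints lie together in some bag; and for every vertex, the bags containing it form a connected subtree. Here bags containing vertex 0 are not connected in the tree, so the decomposition is invalid.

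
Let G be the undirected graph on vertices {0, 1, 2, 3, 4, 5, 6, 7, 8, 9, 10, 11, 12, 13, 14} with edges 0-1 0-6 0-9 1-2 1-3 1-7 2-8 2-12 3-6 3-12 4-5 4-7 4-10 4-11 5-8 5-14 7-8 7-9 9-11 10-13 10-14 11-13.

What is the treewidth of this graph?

3

A width-3 tree decomposition is:
Bags: B1 = {2, 3, 6, 12}  B2 = {1, 2, 3, 6}  B3 = {0, 1, 2, 6}  B4 = {0, 1, 2, 8}  B5 = {0, 1, 7, 8}  B6 = {0, 7, 8, 9}  B7 = {5, 7, 8, 9}  B8 = {4, 5, 7, 9}  B9 = {4, 5, 9, 11}  B10 = {4, 5, 11, 14}  B11 = {4, 10, 11, 14}  B12 = {10, 11, 13, 14}
Tree: B1–B2, B2–B3, B3–B4, B4–B5, B5–B6, B6–B7, B7–B8, B8–B9, B9–B10, B10–B11, B11–B12
Every bag has size at most 4, so the width is 4 − 1 = 3 and tw(G) ≤ 3. For the lower bound: the 4 vertex sets {3,6,12}, {2}, {1}, {0,7,8,9} are disjoint, each induces a connected subgraph, and every pair is joined by at least one edge of G. Contracting each set to a single vertex therefore yields K_{4} as a minor, and since treewidth is minor-monotone, tw(G) ≥ tw(K_{4}) = 3. Hence tw(G) = 3 exactly.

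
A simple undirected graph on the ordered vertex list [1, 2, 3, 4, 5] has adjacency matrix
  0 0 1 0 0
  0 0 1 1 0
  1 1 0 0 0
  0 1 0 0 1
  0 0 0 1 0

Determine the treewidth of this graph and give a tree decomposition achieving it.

Treewidth 1.
One such decomposition:
Bags: B1 = {1, 3}  B2 = {2, 3}  B3 = {2, 4}  B4 = {4, 5}
Tree: B1–B2, B2–B3, B3–B4

Each bag holds 2 vertices, so the decomposition has width 1, which upper-bounds the treewidth. G has an edge, so its treewidth is at least 1. The upper and lower bounds meet at 1, so that is the treewidth.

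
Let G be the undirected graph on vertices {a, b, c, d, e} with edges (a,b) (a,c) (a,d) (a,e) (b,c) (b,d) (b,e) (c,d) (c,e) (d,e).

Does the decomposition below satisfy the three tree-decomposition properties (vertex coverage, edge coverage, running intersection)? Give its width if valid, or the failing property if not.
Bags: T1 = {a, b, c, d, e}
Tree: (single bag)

Yes; width 4.

Vertex coverage: the bags together contain {a, b, c, d, e}, the full vertex set. Edge coverage: each edge of G has both endpoints in at least one bag. Running intersection: for every vertex, the bags containing it form a connected subtree. All three properties hold, so this is a valid tree decomposition of width max|bag| − 1 = 4, and hence tw(G) ≤ 4.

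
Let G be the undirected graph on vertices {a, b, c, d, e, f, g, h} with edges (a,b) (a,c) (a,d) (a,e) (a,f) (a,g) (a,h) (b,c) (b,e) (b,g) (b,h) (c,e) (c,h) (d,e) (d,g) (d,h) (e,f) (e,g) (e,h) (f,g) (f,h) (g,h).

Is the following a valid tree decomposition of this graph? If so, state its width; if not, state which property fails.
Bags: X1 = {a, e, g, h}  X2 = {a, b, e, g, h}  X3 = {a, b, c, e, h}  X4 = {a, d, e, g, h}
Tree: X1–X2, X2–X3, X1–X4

No — vertex f appears in no bag.

A tree decomposition must satisfy three properties: every vertex lies in some bag; for every edge, both endpoints lie together in some bag; and for every vertex, the bags containing it form a connected subtree. Here vertex f appears in no bag, so the decomposition is invalid.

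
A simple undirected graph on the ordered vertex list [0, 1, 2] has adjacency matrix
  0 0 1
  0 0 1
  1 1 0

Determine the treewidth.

1

A width-1 tree decomposition is:
Bags: B1 = {0, 2}  B2 = {1, 2}
Tree: B1–B2
The largest bag has 2 vertices, giving width 1; this decomposition certifies tw(G) ≤ 1. Any graph with an edge has treewidth ≥ 1, and G has the edge 2–0. The upper and lower bounds meet at 1, so that is the treewidth.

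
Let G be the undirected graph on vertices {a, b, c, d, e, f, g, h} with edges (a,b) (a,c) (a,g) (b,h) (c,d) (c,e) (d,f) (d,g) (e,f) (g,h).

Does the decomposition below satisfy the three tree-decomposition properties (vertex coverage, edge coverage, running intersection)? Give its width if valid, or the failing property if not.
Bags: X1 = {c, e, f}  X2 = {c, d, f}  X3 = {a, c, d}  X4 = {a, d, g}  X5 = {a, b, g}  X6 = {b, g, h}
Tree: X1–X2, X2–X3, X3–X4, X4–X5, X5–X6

Yes; width 2.

Checking the three conditions: (i) the bags cover all of {a, b, c, d, e, f, g, h}; (ii) for each edge, some bag contains both endpoints; (iii) the bags containing any fixed vertex form a subtree. All hold, so the decomposition is valid with width 3 − 1 = 2.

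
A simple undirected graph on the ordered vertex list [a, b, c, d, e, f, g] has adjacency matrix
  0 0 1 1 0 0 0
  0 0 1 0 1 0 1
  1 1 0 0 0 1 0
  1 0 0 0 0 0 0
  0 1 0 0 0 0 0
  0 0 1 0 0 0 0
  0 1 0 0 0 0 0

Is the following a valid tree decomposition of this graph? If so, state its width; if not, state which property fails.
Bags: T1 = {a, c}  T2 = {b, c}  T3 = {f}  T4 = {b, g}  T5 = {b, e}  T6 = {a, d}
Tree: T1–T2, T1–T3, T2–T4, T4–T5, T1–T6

No — edge (c,f) lies in no bag.

A tree decomposition must satisfy three properties: every vertex lies in some bag; for every edge, both endpoints lie together in some bag; and for every vertex, the bags containing it form a connected subtree. Here edge (c,f) lies in no bag, so the decomposition is invalid.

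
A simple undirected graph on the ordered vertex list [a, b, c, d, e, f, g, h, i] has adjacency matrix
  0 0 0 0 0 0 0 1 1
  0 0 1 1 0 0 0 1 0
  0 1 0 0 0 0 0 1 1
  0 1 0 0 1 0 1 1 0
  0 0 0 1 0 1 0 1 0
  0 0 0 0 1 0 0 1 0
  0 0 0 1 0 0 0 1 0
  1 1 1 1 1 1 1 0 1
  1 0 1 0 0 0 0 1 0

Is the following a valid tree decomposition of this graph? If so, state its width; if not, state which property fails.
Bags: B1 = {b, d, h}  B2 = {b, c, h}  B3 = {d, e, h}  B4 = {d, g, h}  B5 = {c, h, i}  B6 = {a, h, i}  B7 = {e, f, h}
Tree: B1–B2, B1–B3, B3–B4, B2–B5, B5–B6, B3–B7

Yes; width 2.

Every vertex of G appears in some bag (union = {a, b, c, d, e, f, g, h, i}); every edge is covered by a bag; and for each vertex v the set of bags containing v is connected in the bag tree. The decomposition is therefore valid. The largest bag has 3 vertices, so the width is 2.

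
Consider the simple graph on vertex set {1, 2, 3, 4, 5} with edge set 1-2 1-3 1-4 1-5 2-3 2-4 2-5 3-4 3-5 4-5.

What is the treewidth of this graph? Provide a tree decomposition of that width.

Treewidth 4.
One such decomposition:
Bags: B1 = {1, 2, 3, 4, 5}
Tree: (single bag)

With just one bag of size 5, the width is 5 − 1 = 4, so tw(G) ≤ 4. On the other hand G contains the 5-clique {1, 2, 3, 4, 5}. A clique must lie in a single bag of any decomposition, so no decomposition can have width below 4. The upper and lower bounds meet at 4, so that is the treewidth.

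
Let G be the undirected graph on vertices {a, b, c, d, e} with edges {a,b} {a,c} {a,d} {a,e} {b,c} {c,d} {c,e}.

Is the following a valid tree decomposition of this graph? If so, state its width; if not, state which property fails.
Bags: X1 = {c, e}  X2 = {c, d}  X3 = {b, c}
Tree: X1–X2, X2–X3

No — vertex a appears in no bag.

A tree decomposition must satisfy three properties: every vertex lies in some bag; for every edge, both endpoints lie together in some bag; and for every vertex, the bags containing it form a connected subtree. Here vertex a appears in no bag, so the decomposition is invalid.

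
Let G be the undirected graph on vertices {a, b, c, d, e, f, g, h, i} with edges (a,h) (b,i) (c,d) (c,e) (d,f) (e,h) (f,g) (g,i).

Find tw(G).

A width-1 tree decomposition is:
Bags: B1 = {a, h}  B2 = {e, h}  B3 = {c, e}  B4 = {c, d}  B5 = {d, f}  B6 = {f, g}  B7 = {g, i}  B8 = {b, i}
Tree: B1–B2, B2–B3, B3–B4, B4–B5, B5–B6, B6–B7, B7–B8
Each bag holds 2 vertices, so the decomposition has width 1, which upper-bounds the treewidth. Any graph with an edge has treewidth ≥ 1, and G has the edge a–h. Therefore the treewidth is 1.

1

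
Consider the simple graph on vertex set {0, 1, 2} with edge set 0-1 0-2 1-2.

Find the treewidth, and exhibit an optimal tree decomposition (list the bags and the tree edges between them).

A single bag containing all 3 vertices is trivially a valid decomposition of width 2. For the lower bound, the 3 vertices {0, 1, 2} are pairwise adjacent, and any tree decomposition puts a clique entirely inside one bag — forcing width ≥ 2. The upper and lower bounds meet at 2, so that is the treewidth.

Treewidth 2.
One optimal decomposition is:
Bags: B1 = {0, 1, 2}
Tree: (single bag)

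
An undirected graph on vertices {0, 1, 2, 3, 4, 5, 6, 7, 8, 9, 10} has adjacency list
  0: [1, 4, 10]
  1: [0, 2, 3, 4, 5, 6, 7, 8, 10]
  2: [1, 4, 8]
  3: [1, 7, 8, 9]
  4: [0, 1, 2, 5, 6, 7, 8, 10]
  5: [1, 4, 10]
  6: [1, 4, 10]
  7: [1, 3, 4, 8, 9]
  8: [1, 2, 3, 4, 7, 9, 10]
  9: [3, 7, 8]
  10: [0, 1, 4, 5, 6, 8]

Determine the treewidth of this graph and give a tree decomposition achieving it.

Every bag has size at most 4, so the width is 4 − 1 = 3 and tw(G) ≤ 3. Conversely, {1, 3, 7, 8} is a clique of size 4, and the vertices of any clique must share a bag in every tree decomposition; so some bag has ≥ 4 vertices and tw(G) ≥ 3. The upper and lower bounds meet at 3, so that is the treewidth.

Treewidth 3.
One optimal decomposition is:
Bags: B1 = {1, 3, 7, 8}  B2 = {3, 7, 8, 9}  B3 = {1, 4, 7, 8}  B4 = {1, 4, 8, 10}  B5 = {1, 2, 4, 8}  B6 = {1, 4, 6, 10}  B7 = {0, 1, 4, 10}  B8 = {1, 4, 5, 10}
Tree: B1–B2, B1–B3, B3–B4, B3–B5, B4–B6, B6–B7, B7–B8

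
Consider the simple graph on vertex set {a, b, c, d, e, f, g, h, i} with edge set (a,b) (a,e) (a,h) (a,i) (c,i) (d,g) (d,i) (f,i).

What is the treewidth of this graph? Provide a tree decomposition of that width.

The largest bag has 2 vertices, giving width 1; this decomposition certifies tw(G) ≤ 1. G has an edge, so its treewidth is at least 1. Combining the bounds, tw(G) = 1.

Treewidth 1.
One optimal decomposition is:
Bags: B1 = {a, h}  B2 = {a, i}  B3 = {f, i}  B4 = {d, i}  B5 = {c, i}  B6 = {a, e}  B7 = {a, b}  B8 = {d, g}
Tree: B1–B2, B2–B3, B2–B4, B3–B5, B2–B6, B1–B7, B4–B8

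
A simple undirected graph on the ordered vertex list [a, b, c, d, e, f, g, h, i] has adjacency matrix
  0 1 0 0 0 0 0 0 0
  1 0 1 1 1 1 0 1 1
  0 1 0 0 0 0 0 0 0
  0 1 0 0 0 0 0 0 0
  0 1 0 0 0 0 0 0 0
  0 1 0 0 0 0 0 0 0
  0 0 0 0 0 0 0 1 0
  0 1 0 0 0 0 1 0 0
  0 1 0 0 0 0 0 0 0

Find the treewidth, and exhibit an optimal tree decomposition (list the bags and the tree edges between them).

Treewidth 1.
One optimal decomposition is:
Bags: B1 = {b, d}  B2 = {b, f}  B3 = {b, c}  B4 = {a, b}  B5 = {b, i}  B6 = {b, h}  B7 = {b, e}  B8 = {g, h}
Tree: B1–B2, B2–B3, B1–B4, B3–B5, B4–B6, B3–B7, B6–B8

The largest bag has 2 vertices, giving width 1; this decomposition certifies tw(G) ≤ 1. G has an edge, so its treewidth is at least 1. The upper and lower bounds meet at 1, so that is the treewidth.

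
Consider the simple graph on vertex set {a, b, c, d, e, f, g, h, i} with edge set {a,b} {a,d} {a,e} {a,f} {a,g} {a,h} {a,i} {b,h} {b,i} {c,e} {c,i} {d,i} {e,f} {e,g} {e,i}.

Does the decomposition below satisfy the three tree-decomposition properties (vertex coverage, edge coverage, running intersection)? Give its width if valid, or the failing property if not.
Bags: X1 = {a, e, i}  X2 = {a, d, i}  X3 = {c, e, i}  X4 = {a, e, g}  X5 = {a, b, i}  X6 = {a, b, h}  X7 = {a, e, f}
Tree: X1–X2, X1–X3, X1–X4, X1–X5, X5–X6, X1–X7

Yes; width 2.

Every vertex of G appears in some bag (union = {a, b, c, d, e, f, g, h, i}); every edge is covered by a bag; and for each vertex v the set of bags containing v is connected in the bag tree. The decomposition is therefore valid. The largest bag has 3 vertices, so the width is 2.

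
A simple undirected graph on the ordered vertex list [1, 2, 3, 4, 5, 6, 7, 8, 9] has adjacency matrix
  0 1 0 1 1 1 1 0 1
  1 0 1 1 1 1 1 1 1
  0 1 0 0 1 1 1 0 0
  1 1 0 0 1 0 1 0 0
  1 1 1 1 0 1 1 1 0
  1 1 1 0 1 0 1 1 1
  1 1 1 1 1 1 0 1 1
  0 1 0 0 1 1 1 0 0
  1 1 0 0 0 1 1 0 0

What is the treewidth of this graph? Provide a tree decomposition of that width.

Treewidth 4.
One such decomposition:
Bags: B1 = {1, 2, 6, 7, 9}  B2 = {1, 2, 5, 6, 7}  B3 = {1, 2, 4, 5, 7}  B4 = {2, 3, 5, 6, 7}  B5 = {2, 5, 6, 7, 8}
Tree: B1–B2, B2–B3, B2–B4, B2–B5

Each bag holds 5 vertices, so the decomposition has width 4, which upper-bounds the treewidth. For the lower bound, the 5 vertices {1, 2, 6, 7, 9} are pairwise adjacent, and any tree decomposition puts a clique entirely inside one bag — forcing width ≥ 4. Combining the bounds, tw(G) = 4.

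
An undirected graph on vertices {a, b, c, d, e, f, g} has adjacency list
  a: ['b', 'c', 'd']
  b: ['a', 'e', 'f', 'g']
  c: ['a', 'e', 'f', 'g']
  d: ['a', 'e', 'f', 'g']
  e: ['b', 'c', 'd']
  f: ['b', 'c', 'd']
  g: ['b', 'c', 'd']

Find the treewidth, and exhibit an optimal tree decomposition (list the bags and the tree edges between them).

Every bag has size at most 4, so the width is 4 − 1 = 3 and tw(G) ≤ 3. For the lower bound: the 4 vertex sets {a,d}, {b,e}, {c}, {f} are disjoint, each induces a connected subgraph, and every pair is joined by at least one edge of G. Contracting each set to a single vertex therefore yields K_{4} as a minor, and since treewidth is minor-monotone, tw(G) ≥ tw(K_{4}) = 3. Hence tw(G) = 3 exactly.

Treewidth 3.
Bags: B1 = {a, b, c, d}  B2 = {b, c, d, e}  B3 = {b, c, d, f}  B4 = {b, c, d, g}
Tree: B1–B2, B2–B3, B3–B4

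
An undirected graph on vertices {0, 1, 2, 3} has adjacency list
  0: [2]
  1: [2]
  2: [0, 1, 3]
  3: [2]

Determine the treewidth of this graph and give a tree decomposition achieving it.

Every bag has size at most 2, so the width is 2 − 1 = 1 and tw(G) ≤ 1. G has an edge, so its treewidth is at least 1. Hence tw(G) = 1 exactly.

Treewidth 1.
One optimal decomposition is:
Bags: B1 = {2, 3}  B2 = {0, 2}  B3 = {1, 2}
Tree: B1–B2, B1–B3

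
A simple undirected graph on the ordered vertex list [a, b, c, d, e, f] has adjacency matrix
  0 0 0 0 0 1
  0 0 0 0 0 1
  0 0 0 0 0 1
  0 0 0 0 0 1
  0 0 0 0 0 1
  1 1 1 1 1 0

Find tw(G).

A width-1 tree decomposition is:
Bags: B1 = {b, f}  B2 = {a, f}  B3 = {e, f}  B4 = {c, f}  B5 = {d, f}
Tree: B1–B2, B2–B3, B2–B4, B4–B5
The largest bag has 2 vertices, giving width 1; this decomposition certifies tw(G) ≤ 1. Since G has at least one edge (e.g. f–b), it is not an edgeless graph, so tw(G) ≥ 1. The upper and lower bounds meet at 1, so that is the treewidth.

1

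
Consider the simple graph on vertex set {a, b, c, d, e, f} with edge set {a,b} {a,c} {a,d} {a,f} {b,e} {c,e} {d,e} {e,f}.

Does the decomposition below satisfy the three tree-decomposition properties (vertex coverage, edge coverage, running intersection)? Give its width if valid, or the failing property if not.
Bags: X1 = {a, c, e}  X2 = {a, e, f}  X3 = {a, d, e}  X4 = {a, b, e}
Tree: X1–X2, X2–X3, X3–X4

Yes; width 2.

Every vertex of G appears in some bag (union = {a, b, c, d, e, f}); every edge is covered by a bag; and for each vertex v the set of bags containing v is connected in the bag tree. The decomposition is therefore valid. The largest bag has 3 vertices, so the width is 2.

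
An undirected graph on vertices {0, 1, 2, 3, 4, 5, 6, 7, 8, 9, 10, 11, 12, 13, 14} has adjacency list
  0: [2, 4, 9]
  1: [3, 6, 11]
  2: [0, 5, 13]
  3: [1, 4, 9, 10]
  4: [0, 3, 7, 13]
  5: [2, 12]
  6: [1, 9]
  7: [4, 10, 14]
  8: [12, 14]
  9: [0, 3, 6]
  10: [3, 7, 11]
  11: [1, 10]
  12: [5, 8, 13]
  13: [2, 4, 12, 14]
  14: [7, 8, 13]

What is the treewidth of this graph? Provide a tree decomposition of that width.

Treewidth 3.
Bags: B1 = {1, 6, 10, 11}  B2 = {1, 3, 6, 10}  B3 = {3, 6, 9, 10}  B4 = {3, 7, 9, 10}  B5 = {3, 4, 7, 9}  B6 = {0, 4, 7, 9}  B7 = {0, 4, 7, 14}  B8 = {0, 4, 13, 14}  B9 = {0, 2, 13, 14}  B10 = {2, 8, 13, 14}  B11 = {2, 8, 12, 13}  B12 = {2, 5, 8, 12}
Tree: B1–B2, B2–B3, B3–B4, B4–B5, B5–B6, B6–B7, B7–B8, B8–B9, B9–B10, B10–B11, B11–B12

Every bag has size at most 4, so the width is 4 − 1 = 3 and tw(G) ≤ 3. For the lower bound: the 4 vertex sets {1,6,11}, {10}, {3}, {0,4,7,9} are disjoint, each induces a connected subgraph, and every pair is joined by at least one edge of G. Contracting each set to a single vertex therefore yields K_{4} as a minor, and since treewidth is minor-monotone, tw(G) ≥ tw(K_{4}) = 3. Combining the bounds, tw(G) = 3.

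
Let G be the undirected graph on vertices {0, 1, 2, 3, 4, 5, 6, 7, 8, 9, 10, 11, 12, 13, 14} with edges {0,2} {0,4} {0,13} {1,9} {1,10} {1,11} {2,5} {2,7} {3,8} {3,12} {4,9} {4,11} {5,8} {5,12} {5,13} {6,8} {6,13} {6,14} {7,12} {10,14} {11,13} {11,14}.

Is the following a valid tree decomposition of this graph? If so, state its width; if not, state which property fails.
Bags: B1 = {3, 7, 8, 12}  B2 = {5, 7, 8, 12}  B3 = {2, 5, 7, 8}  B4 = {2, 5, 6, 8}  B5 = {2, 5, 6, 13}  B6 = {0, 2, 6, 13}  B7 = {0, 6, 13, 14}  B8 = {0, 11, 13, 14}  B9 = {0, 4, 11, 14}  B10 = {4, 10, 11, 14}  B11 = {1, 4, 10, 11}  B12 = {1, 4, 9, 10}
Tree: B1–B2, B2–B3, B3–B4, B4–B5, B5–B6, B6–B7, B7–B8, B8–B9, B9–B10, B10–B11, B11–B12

Yes; width 3.

Vertex coverage: the bags together contain {0, 1, 2, 3, 4, 5, 6, 7, 8, 9, 10, 11, 12, 13, 14}, the full vertex set. Edge coverage: each edge of G has both endpoints in at least one bag. Running intersection: for every vertex, the bags containing it form a connected subtree. All three properties hold, so this is a valid tree decomposition of width max|bag| − 1 = 3, and hence tw(G) ≤ 3.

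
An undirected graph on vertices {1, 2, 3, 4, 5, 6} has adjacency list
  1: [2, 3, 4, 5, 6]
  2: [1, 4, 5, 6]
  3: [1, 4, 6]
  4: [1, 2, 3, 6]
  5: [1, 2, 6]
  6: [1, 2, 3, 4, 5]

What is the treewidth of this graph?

3

A width-3 tree decomposition is:
Bags: B1 = {1, 2, 4, 6}  B2 = {1, 2, 5, 6}  B3 = {1, 3, 4, 6}
Tree: B1–B2, B1–B3
Each bag holds 4 vertices, so the decomposition has width 3, which upper-bounds the treewidth. Conversely, {1, 2, 4, 6} is a clique of size 4, and the vertices of any clique must share a bag in every tree decomposition; so some bag has ≥ 4 vertices and tw(G) ≥ 3. Therefore the treewidth is 3.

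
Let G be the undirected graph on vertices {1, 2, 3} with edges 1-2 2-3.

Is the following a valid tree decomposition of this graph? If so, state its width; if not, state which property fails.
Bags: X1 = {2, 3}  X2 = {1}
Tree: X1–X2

No — edge (2,1) lies in no bag.

A tree decomposition must satisfy three properties: every vertex lies in some bag; for every edge, both endpoints lie together in some bag; and for every vertex, the bags containing it form a connected subtree. Here edge (2,1) lies in no bag, so the decomposition is invalid.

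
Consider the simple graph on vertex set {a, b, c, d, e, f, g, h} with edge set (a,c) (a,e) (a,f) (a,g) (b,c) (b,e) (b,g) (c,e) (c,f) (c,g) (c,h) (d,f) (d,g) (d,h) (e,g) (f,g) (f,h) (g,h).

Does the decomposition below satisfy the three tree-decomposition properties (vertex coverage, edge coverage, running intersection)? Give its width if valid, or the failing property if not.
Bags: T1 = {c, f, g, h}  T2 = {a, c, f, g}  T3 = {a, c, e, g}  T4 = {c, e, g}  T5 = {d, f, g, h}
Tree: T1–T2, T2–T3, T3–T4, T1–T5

A tree decomposition must satisfy three properties: every vertex lies in some bag; for every edge, both endpoints lie together in some bag; and for every vertex, the bags containing it form a connected subtree. Here vertex b appears in no bag, so the decomposition is invalid.

No — vertex b appears in no bag.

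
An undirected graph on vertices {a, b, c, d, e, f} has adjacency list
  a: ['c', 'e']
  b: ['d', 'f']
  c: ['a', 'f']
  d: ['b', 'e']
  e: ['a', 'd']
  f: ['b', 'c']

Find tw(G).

A width-2 tree decomposition is:
Bags: B1 = {b, d, e}  B2 = {b, e, f}  B3 = {c, e, f}  B4 = {a, c, e}
Tree: B1–B2, B2–B3, B3–B4
Each bag holds 3 vertices, so the decomposition has width 2, which upper-bounds the treewidth. Since e–d–b–f–c–a–e is a cycle in G, G is not acyclic. Forests are exactly the graphs of treewidth ≤ 1, so tw(G) ≥ 2. Therefore the treewidth is 2.

2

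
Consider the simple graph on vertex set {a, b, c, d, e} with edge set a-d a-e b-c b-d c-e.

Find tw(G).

2

A width-2 tree decomposition is:
Bags: B1 = {a, c, e}  B2 = {a, b, c}  B3 = {a, b, d}
Tree: B1–B2, B2–B3
Every bag has size at most 3, so the width is 3 − 1 = 2 and tw(G) ≤ 2. Since a–e–c–b–d–a is a cycle in G, G is not acyclic. Forests are exactly the graphs of treewidth ≤ 1, so tw(G) ≥ 2. Therefore the treewidth is 2.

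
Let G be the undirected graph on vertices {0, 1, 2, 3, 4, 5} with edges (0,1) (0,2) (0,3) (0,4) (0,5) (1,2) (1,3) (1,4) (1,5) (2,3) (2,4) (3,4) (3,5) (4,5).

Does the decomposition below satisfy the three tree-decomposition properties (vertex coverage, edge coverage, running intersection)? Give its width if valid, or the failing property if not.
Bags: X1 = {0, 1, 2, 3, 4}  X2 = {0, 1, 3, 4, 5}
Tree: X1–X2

Vertex coverage: the bags together contain {0, 1, 2, 3, 4, 5}, the full vertex set. Edge coverage: each edge of G has both endpoints in at least one bag. Running intersection: for every vertex, the bags containing it form a connected subtree. All three properties hold, so this is a valid tree decomposition of width max|bag| − 1 = 4, and hence tw(G) ≤ 4.

Yes; width 4.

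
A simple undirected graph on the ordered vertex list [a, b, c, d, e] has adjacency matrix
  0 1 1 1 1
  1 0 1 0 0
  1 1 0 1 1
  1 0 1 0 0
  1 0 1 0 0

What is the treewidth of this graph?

A width-2 tree decomposition is:
Bags: B1 = {a, c, d}  B2 = {a, c, e}  B3 = {a, b, c}
Tree: B1–B2, B2–B3
The largest bag has 3 vertices, giving width 2; this decomposition certifies tw(G) ≤ 2. On the other hand G contains the 3-clique {a, c, d}. A clique must lie in a single bag of any decomposition, so no decomposition can have width below 2. Therefore the treewidth is 2.

2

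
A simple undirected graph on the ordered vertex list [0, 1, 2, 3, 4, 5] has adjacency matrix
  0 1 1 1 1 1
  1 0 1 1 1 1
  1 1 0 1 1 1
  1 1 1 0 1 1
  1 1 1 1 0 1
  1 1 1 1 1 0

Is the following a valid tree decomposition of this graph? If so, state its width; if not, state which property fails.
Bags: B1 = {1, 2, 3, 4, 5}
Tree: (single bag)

A tree decomposition must satisfy three properties: every vertex lies in some bag; for every edge, both endpoints lie together in some bag; and for every vertex, the bags containing it form a connected subtree. Here vertex 0 appears in no bag, so the decomposition is invalid.

No — vertex 0 appears in no bag.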